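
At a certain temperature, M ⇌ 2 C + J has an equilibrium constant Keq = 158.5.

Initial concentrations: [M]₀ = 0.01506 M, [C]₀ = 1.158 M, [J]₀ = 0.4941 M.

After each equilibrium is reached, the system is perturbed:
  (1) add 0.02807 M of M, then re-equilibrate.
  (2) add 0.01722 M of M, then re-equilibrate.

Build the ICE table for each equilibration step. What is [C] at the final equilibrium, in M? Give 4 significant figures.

Q₀ = 44 vs Keq = 158.5 ⇒ Q<K, forward
Step 1:
                    M           C           J
  init        0.01506       1.158      0.4941
  Δ          -0.01063     0.02126     0.01063
  eq         0.004428       1.179      0.5047
  solve Keq expr → x = 0.01063; check Q = 158.5
Then add 0.02807 M of M.
Step 2:
                    M           C           J
  init         0.0325       1.179      0.5047
  Δ          -0.02739     0.05477     0.02739
  eq         0.005112       1.234      0.5321
  solve Keq expr → x = 0.02739; check Q = 158.5
Then add 0.01722 M of M.
Step 3:
                    M           C           J
  init        0.02233       1.234      0.5321
  Δ          -0.01677     0.03354     0.01677
  eq         0.005564       1.268      0.5489
  solve Keq expr → x = 0.01677; check Q = 158.5

[C]_eq = 1.268 M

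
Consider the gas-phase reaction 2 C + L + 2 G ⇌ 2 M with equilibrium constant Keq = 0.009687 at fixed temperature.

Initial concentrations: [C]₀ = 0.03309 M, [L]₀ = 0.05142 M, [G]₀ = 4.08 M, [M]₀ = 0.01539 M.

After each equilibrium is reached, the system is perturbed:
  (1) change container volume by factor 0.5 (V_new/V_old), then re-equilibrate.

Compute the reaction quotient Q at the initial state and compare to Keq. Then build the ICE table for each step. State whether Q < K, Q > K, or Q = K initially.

Q₀ = 0.2527 vs Keq = 0.009687 ⇒ Q>K, reverse
Step 1:
                   C          L          G          M
  Initial    0.03309    0.05142       4.08    0.01539
  Change     0.01114   0.005569    0.01114   -0.01114
  Equil      0.04423    0.05699      4.091   0.004251
  solve Keq expr → x = -0.005569; check Q = 0.009687
Then change container volume by factor 0.5 (V_new/V_old).
Step 2:
                   C          L          G          M
  Initial    0.08846      0.114      8.182   0.008503
  Change    -0.01177  -0.005886   -0.01177    0.01177
  Equil      0.07669     0.1081      8.171    0.02027
  solve Keq expr → x = 0.005886; check Q = 0.009687

Q₀ = 0.2527; Q > K (proceeds reverse)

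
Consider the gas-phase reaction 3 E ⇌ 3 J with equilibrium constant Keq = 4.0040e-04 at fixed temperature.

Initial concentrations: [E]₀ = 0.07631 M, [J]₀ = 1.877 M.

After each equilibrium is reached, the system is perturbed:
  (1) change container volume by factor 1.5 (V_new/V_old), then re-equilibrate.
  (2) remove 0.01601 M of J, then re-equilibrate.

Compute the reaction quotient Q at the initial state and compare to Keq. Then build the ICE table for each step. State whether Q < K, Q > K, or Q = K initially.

Q₀ = 1.4882e+04; Q > K (proceeds reverse)

Q₀ = 1.4882e+04 vs Keq = 4.0040e-04 ⇒ Q>K, reverse
Step 1:
                   E          J
  init       0.07631      1.877
  Δ            1.743     -1.743
  eq           1.819     0.1341
  solve Keq expr → x = -0.581; check Q = 4.0040e-04
Then change container volume by factor 1.5 (V_new/V_old).
Step 2:
                   E          J
  init         1.213    0.08939
  Δ                0          0
  eq           1.213    0.08939
  solve Keq expr → x = 0; check Q = 4.0040e-04
Then remove 0.01601 M of J.
Step 3:
                   E          J
  init         1.213    0.07338
  Δ         -0.01491    0.01491
  eq           1.198    0.08829
  solve Keq expr → x = 0.00497; check Q = 4.0040e-04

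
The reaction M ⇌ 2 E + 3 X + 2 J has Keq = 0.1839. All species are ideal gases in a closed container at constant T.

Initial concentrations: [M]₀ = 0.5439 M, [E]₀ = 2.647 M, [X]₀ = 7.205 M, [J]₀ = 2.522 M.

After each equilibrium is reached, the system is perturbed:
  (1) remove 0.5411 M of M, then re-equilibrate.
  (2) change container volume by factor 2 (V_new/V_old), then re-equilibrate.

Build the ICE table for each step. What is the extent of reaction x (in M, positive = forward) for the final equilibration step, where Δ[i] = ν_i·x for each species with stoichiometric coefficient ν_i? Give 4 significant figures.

Q₀ = 3.0647e+04 vs Keq = 0.1839 ⇒ Q>K, reverse
Step 1:
                  M         E         X         J
  Initial    0.5439     2.647     7.205     2.522
  Change       1.15    -2.301    -3.451    -2.301
  Equil       1.694    0.3465     3.754    0.2215
  solve Keq expr → x = -1.15; check Q = 0.1839
Then remove 0.5411 M of M.
Step 2:
                  M         E         X         J
  Initial     1.153    0.3465     3.754    0.2215
  Change    0.01123  -0.02247   -0.0337  -0.02247
  Equil       1.164     0.324     3.721     0.199
  solve Keq expr → x = -0.01123; check Q = 0.1839
Then change container volume by factor 2 (V_new/V_old).
Step 3:
                  M         E         X         J
  Initial    0.5821     0.162      1.86    0.0995
  Change   -0.09075    0.1815    0.2723    0.1815
  Equil      0.4914    0.3435     2.133     0.281
  solve Keq expr → x = 0.09075; check Q = 0.1839

x = 0.09075 M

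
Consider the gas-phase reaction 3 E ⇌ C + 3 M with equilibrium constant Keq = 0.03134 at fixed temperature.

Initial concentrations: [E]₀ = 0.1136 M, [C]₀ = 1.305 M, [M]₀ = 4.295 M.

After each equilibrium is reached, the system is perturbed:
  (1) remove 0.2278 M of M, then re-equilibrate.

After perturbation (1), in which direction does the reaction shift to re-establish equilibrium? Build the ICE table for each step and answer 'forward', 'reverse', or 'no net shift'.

Direction: forward

Q₀ = 7.0529e+04 vs Keq = 0.03134 ⇒ Q>K, reverse
Step 1:
                    E           C           M
  init         0.1136       1.305       4.295
  Δ             2.916     -0.9722      -2.916
  eq             3.03      0.3328       1.379
  solve Keq expr → x = -0.9722; check Q = 0.03134
Then remove 0.2278 M of M.
Step 2:
                    E           C           M
  init           3.03      0.3328       1.151
  Δ           -0.1222     0.04074      0.1222
  eq            2.908      0.3736       1.273
  solve Keq expr → x = 0.04074; check Q = 0.03134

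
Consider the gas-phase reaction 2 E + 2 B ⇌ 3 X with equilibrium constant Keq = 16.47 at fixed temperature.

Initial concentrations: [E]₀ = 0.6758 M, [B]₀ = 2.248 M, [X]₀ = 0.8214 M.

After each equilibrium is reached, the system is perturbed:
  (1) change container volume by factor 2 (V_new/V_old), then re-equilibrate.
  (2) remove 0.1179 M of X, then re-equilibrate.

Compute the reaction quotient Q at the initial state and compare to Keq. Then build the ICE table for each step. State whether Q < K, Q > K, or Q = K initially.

Q₀ = 0.2401; Q < K (proceeds forward)

Q₀ = 0.2401 vs Keq = 16.47 ⇒ Q<K, forward
Step 1:
                  E         B         X
  Initial    0.6758     2.248    0.8214
  Change    -0.4334   -0.4334    0.6501
  Equil      0.2424     1.815     1.472
  solve Keq expr → x = 0.2167; check Q = 16.47
Then change container volume by factor 2 (V_new/V_old).
Step 2:
                  E         B         X
  Initial    0.1212    0.9073    0.7358
  Change    0.02984   0.02984  -0.04475
  Equil       0.151    0.9371     0.691
  solve Keq expr → x = -0.01492; check Q = 16.47
Then remove 0.1179 M of X.
Step 3:
                  E         B         X
  Initial     0.151    0.9371    0.5731
  Change   -0.02323  -0.02323   0.03484
  Equil      0.1278    0.9139    0.6079
  solve Keq expr → x = 0.01161; check Q = 16.47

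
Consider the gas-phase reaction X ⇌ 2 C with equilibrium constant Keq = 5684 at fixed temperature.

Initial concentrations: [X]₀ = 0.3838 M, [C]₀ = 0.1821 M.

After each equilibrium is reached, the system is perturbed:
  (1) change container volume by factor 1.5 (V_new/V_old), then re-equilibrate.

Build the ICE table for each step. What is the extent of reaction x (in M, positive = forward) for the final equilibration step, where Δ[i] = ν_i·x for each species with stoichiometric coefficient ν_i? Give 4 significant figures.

Q₀ = 0.0864 vs Keq = 5684 ⇒ Q<K, forward
Step 1:
                   X          C
  I           0.3838     0.1821
  C          -0.3836     0.7673
  E       1.5857e-04     0.9494
  solve Keq expr → x = 0.3836; check Q = 5684
Then change container volume by factor 1.5 (V_new/V_old).
Step 2:
                   X          C
  I       1.0572e-04     0.6329
  C       -3.5223e-05 7.0445e-05
  E       7.0492e-05      0.633
  solve Keq expr → x = 3.5223e-05; check Q = 5684

x = 3.5223e-05 M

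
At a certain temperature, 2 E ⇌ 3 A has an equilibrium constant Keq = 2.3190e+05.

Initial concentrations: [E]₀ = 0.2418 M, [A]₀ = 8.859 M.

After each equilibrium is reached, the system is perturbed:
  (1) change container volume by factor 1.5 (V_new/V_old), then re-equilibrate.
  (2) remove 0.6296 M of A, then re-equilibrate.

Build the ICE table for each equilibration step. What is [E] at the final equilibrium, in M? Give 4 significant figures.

[E]_eq = 0.02663 M

Q₀ = 1.1892e+04 vs Keq = 2.3190e+05 ⇒ Q<K, forward
Step 1:
                    E           A
  Initial      0.2418       8.859
  Change      -0.1845      0.2767
  Equil       0.05734       9.136
  solve Keq expr → x = 0.09223; check Q = 2.3190e+05
Then change container volume by factor 1.5 (V_new/V_old).
Step 2:
                    E           A
  Initial     0.03823        6.09
  Change    -0.006935      0.0104
  Equil       0.03129       6.101
  solve Keq expr → x = 0.003467; check Q = 2.3190e+05
Then remove 0.6296 M of A.
Step 3:
                    E           A
  Initial     0.03129       5.471
  Change    -0.004666    0.006999
  Equil       0.02663       5.478
  solve Keq expr → x = 0.002333; check Q = 2.3190e+05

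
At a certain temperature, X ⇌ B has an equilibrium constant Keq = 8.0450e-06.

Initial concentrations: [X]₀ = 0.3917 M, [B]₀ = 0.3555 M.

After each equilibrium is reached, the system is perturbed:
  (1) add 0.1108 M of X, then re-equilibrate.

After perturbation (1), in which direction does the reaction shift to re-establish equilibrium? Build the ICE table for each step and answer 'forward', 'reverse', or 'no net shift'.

Direction: forward

Q₀ = 0.9076 vs Keq = 8.0450e-06 ⇒ Q>K, reverse
Step 1:
                    X           B
  I            0.3917      0.3555
  C            0.3555     -0.3555
  E            0.7472  6.0112e-06
  solve Keq expr → x = -0.3555; check Q = 8.0450e-06
Then add 0.1108 M of X.
Step 2:
                    X           B
  I             0.858  6.0112e-06
  C       -8.9138e-07  8.9138e-07
  E             0.858  6.9026e-06
  solve Keq expr → x = 8.9138e-07; check Q = 8.0450e-06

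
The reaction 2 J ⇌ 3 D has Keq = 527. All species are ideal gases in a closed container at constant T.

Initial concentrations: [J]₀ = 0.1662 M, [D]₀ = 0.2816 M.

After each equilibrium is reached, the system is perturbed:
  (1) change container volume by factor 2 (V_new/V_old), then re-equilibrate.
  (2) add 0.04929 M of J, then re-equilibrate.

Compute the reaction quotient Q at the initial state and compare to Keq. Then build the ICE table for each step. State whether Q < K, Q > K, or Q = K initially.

Q₀ = 0.8084; Q < K (proceeds forward)

Q₀ = 0.8084 vs Keq = 527 ⇒ Q<K, forward
Step 1:
                  J         D
  Initial    0.1662    0.2816
  Change    -0.1505    0.2257
  Equil     0.01574    0.5073
  solve Keq expr → x = 0.07523; check Q = 527
Then change container volume by factor 2 (V_new/V_old).
Step 2:
                  J         D
  Initial   0.00787    0.2536
  Change  -0.002196  0.003294
  Equil    0.005673    0.2569
  solve Keq expr → x = 0.001098; check Q = 527
Then add 0.04929 M of J.
Step 3:
                  J         D
  Initial   0.05496    0.2569
  Change   -0.04681   0.07022
  Equil    0.008151    0.3272
  solve Keq expr → x = 0.02341; check Q = 527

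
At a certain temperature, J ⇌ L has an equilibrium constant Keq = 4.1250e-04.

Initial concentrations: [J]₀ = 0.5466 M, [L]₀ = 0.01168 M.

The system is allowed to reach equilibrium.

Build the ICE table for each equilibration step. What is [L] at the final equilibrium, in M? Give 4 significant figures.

[L]_eq = 2.3020e-04 M

Q₀ = 0.02137 vs Keq = 4.1250e-04 ⇒ Q>K, reverse
Step 1:
                  J         L
  init       0.5466   0.01168
  Δ         0.01145  -0.01145
  eq          0.558 2.3020e-04
  solve Keq expr → x = -0.01145; check Q = 4.1250e-04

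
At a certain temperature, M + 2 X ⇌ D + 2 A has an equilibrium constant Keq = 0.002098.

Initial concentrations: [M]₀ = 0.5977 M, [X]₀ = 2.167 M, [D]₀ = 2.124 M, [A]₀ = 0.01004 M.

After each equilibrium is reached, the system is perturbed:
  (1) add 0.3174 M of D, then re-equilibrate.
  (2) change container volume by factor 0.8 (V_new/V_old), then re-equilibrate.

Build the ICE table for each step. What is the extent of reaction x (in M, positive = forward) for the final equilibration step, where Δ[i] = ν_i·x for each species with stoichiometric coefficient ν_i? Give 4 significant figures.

Q₀ = 7.6282e-05 vs Keq = 0.002098 ⇒ Q<K, forward
Step 1:
                   M          X          D          A
  Initial     0.5977      2.167      2.124    0.01004
  Change    -0.02025   -0.04051    0.02025    0.04051
  Equil       0.5774      2.126      2.144    0.05055
  solve Keq expr → x = 0.02025; check Q = 0.002098
Then add 0.3174 M of D.
Step 2:
                   M          X          D          A
  Initial     0.5774      2.126      2.462    0.05055
  Change    0.001609   0.003218  -0.001609  -0.003218
  Equil       0.5791       2.13       2.46    0.04733
  solve Keq expr → x = -0.001609; check Q = 0.002098
Then change container volume by factor 0.8 (V_new/V_old).
Step 3:
                   M          X          D          A
  Initial     0.7238      2.662      3.075    0.05916
  Change           0          0          0          0
  Equil       0.7238      2.662      3.075    0.05916
  solve Keq expr → x = 0; check Q = 0.002098

x = 0 M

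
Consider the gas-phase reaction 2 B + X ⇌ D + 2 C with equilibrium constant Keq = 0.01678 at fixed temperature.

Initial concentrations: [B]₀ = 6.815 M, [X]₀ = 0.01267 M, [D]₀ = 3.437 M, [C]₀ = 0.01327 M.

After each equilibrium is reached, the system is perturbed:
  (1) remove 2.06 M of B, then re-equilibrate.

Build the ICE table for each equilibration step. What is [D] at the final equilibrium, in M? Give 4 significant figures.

[D]_eq = 3.443 M

Q₀ = 0.001029 vs Keq = 0.01678 ⇒ Q<K, forward
Step 1:
                  B         X         D         C
  init        6.815   0.01267     3.437   0.01327
  Δ        -0.01713 -0.008564  0.008564   0.01713
  eq          6.798  0.004106     3.446    0.0304
  solve Keq expr → x = 0.008564; check Q = 0.01678
Then remove 2.06 M of B.
Step 2:
                  B         X         D         C
  init        4.738  0.004106     3.446    0.0304
  Δ        0.004258  0.002129 -0.002129 -0.004258
  eq          4.742  0.006235     3.443   0.02614
  solve Keq expr → x = -0.002129; check Q = 0.01678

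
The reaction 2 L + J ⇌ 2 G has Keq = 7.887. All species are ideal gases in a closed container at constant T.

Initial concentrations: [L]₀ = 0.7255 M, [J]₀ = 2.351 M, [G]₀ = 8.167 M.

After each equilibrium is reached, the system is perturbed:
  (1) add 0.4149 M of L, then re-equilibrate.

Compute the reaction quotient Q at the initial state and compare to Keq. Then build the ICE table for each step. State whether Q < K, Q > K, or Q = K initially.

Q₀ = 53.9; Q > K (proceeds reverse)

Q₀ = 53.9 vs Keq = 7.887 ⇒ Q>K, reverse
Step 1:
                  L         J         G
  I          0.7255     2.351     8.167
  C          0.8413    0.4207   -0.8413
  E           1.567     2.772     7.326
  solve Keq expr → x = -0.4207; check Q = 7.887
Then add 0.4149 M of L.
Step 2:
                  L         J         G
  I           1.982     2.772     7.326
  C         -0.3034   -0.1517    0.3034
  E           1.678      2.62     7.629
  solve Keq expr → x = 0.1517; check Q = 7.887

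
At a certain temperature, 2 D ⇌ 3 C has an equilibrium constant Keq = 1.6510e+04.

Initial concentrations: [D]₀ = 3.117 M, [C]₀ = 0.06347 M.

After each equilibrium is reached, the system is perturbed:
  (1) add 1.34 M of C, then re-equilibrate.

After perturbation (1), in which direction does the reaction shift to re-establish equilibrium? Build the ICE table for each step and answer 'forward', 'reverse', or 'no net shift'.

Direction: reverse

Q₀ = 2.6317e-05 vs Keq = 1.6510e+04 ⇒ Q<K, forward
Step 1:
                  D         C
  I           3.117   0.06347
  C           -3.04     4.559
  E         0.07736     4.623
  solve Keq expr → x = 1.52; check Q = 1.6510e+04
Then add 1.34 M of C.
Step 2:
                  D         C
  I         0.07736     5.963
  C         0.03449  -0.05174
  E          0.1119     5.911
  solve Keq expr → x = -0.01725; check Q = 1.6510e+04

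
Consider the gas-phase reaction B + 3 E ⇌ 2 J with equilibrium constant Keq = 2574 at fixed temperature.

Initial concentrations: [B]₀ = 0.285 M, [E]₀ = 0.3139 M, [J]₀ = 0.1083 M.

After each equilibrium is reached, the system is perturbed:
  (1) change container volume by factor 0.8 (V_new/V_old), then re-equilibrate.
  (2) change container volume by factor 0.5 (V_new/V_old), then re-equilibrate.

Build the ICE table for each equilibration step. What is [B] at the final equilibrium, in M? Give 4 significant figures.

Q₀ = 1.331 vs Keq = 2574 ⇒ Q<K, forward
Step 1:
                   B          E          J
  init         0.285     0.3139     0.1083
  Δ         -0.08671    -0.2601     0.1734
  eq          0.1983    0.05377     0.2817
  solve Keq expr → x = 0.08671; check Q = 2574
Then change container volume by factor 0.8 (V_new/V_old).
Step 2:
                   B          E          J
  init        0.2479    0.06722     0.3521
  Δ        -0.002817  -0.008451   0.005634
  eq           0.245    0.05877     0.3578
  solve Keq expr → x = 0.002817; check Q = 2574
Then change container volume by factor 0.5 (V_new/V_old).
Step 3:
                   B          E          J
  init        0.4901     0.1175     0.7156
  Δ         -0.01363    -0.0409    0.02727
  eq          0.4765    0.07663     0.7428
  solve Keq expr → x = 0.01363; check Q = 2574

[B]_eq = 0.4765 M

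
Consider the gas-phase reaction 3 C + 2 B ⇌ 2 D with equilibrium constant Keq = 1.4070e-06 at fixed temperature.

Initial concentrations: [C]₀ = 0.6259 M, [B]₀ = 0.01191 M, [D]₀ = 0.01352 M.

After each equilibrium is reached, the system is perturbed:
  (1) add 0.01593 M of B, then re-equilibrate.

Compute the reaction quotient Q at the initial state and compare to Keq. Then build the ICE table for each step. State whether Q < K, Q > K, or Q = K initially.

Q₀ = 5.256 vs Keq = 1.4070e-06 ⇒ Q>K, reverse
Step 1:
                  C         B         D
  I          0.6259   0.01191   0.01352
  C         0.02026    0.0135   -0.0135
  E          0.6462   0.02541 1.5658e-05
  solve Keq expr → x = -0.006752; check Q = 1.4070e-06
Then add 0.01593 M of B.
Step 2:
                  C         B         D
  I          0.6462   0.04134 1.5658e-05
  C       -1.4711e-05 -9.8076e-06 9.8076e-06
  E          0.6461   0.04133 2.5465e-05
  solve Keq expr → x = 4.9038e-06; check Q = 1.4070e-06

Q₀ = 5.256; Q > K (proceeds reverse)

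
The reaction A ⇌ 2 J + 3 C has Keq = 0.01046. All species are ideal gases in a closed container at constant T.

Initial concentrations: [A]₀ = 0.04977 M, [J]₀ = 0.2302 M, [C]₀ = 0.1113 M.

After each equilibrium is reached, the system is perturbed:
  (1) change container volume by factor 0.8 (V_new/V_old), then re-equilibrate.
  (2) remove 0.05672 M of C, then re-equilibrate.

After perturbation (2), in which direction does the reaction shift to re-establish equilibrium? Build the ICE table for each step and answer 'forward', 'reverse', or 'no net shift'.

Q₀ = 0.001468 vs Keq = 0.01046 ⇒ Q<K, forward
Step 1:
                    A           J           C
  I           0.04977      0.2302      0.1113
  C          -0.01837     0.03674     0.05512
  E            0.0314      0.2669      0.1664
  solve Keq expr → x = 0.01837; check Q = 0.01046
Then change container volume by factor 0.8 (V_new/V_old).
Step 2:
                    A           J           C
  I           0.03925      0.3337       0.208
  C           0.01089    -0.02178    -0.03268
  E           0.05014      0.3119      0.1753
  solve Keq expr → x = -0.01089; check Q = 0.01046
Then remove 0.05672 M of C.
Step 3:
                    A           J           C
  I           0.05014      0.3119      0.1186
  C          -0.01154     0.02308     0.03461
  E            0.0386       0.335      0.1532
  solve Keq expr → x = 0.01154; check Q = 0.01046

Direction: forward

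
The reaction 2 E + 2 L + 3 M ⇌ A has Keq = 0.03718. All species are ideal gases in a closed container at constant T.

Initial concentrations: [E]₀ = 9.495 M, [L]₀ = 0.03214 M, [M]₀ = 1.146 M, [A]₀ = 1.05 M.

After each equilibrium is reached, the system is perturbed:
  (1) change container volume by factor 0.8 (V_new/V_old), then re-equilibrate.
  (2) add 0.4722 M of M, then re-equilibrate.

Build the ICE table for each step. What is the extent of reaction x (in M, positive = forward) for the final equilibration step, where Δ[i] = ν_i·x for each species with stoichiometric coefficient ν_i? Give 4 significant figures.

x = 0.02752 M

Q₀ = 7.491 vs Keq = 0.03718 ⇒ Q>K, reverse
Step 1:
                    E           L           M           A
  I             9.495     0.03214       1.146        1.05
  C            0.2439      0.2439      0.3658     -0.1219
  E             9.739       0.276       1.512      0.9281
  solve Keq expr → x = -0.1219; check Q = 0.03718
Then change container volume by factor 0.8 (V_new/V_old).
Step 2:
                    E           L           M           A
  I             12.17       0.345        1.89        1.16
  C           -0.1292     -0.1292     -0.1938     0.06461
  E             12.04      0.2158       1.696       1.225
  solve Keq expr → x = 0.06461; check Q = 0.03718
Then add 0.4722 M of M.
Step 3:
                    E           L           M           A
  I             12.04      0.2158       2.168       1.225
  C          -0.05505    -0.05505    -0.08257     0.02752
  E             11.99      0.1607       2.086       1.252
  solve Keq expr → x = 0.02752; check Q = 0.03718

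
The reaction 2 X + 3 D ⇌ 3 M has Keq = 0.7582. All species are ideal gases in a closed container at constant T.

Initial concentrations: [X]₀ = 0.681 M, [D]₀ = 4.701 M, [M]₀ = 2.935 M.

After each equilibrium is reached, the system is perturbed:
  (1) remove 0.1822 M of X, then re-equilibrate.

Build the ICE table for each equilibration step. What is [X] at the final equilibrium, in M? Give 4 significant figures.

Q₀ = 0.5248 vs Keq = 0.7582 ⇒ Q<K, forward
Step 1:
                  X         D         M
  I           0.681     4.701     2.935
  C        -0.06613   -0.0992    0.0992
  E          0.6149     4.602     3.034
  solve Keq expr → x = 0.03307; check Q = 0.7582
Then remove 0.1822 M of X.
Step 2:
                  X         D         M
  I          0.4327     4.602     3.034
  C          0.1062    0.1593   -0.1593
  E          0.5389     4.761     2.875
  solve Keq expr → x = -0.0531; check Q = 0.7582

[X]_eq = 0.5389 M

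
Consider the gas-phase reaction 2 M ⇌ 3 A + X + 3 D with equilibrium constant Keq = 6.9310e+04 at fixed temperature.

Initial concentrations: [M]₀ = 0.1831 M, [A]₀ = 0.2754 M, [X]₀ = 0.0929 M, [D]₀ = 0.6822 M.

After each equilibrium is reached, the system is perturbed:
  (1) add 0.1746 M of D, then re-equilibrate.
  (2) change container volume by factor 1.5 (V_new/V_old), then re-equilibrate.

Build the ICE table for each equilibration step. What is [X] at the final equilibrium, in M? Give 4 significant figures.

Q₀ = 0.01838 vs Keq = 6.9310e+04 ⇒ Q<K, forward
Step 1:
                   M          A          X          D
  init        0.1831     0.2754     0.0929     0.6822
  Δ          -0.1825     0.2737    0.09124     0.2737
  eq      6.1988e-04     0.5491     0.1841     0.9559
  solve Keq expr → x = 0.09124; check Q = 6.9310e+04
Then add 0.1746 M of D.
Step 2:
                   M          A          X          D
  init    6.1988e-04     0.5491     0.1841      1.131
  Δ       1.7632e-04 -2.6448e-04 -8.8161e-05 -2.6448e-04
  eq      7.9620e-04     0.5489     0.1841       1.13
  solve Keq expr → x = -8.8161e-05; check Q = 6.9310e+04
Then change container volume by factor 1.5 (V_new/V_old).
Step 3:
                   M          A          X          D
  init    5.3080e-04     0.3659     0.1227     0.7535
  Δ       -3.3745e-04 5.0618e-04 1.6873e-04 5.0618e-04
  eq      1.9335e-04     0.3664     0.1229      0.754
  solve Keq expr → x = 1.6873e-04; check Q = 6.9310e+04

[X]_eq = 0.1229 M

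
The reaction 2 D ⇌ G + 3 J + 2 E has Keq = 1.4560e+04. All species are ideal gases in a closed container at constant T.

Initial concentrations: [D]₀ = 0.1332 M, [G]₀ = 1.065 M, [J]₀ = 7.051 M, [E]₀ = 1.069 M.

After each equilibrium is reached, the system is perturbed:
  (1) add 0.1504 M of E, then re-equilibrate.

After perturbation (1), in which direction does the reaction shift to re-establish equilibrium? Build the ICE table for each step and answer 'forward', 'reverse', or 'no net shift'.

Direction: reverse

Q₀ = 2.4046e+04 vs Keq = 1.4560e+04 ⇒ Q>K, reverse
Step 1:
                    D           G           J           E
  I            0.1332       1.065       7.051       1.069
  C           0.03034    -0.01517     -0.0455    -0.03034
  E            0.1635        1.05       7.005       1.039
  solve Keq expr → x = -0.01517; check Q = 1.4560e+04
Then add 0.1504 M of E.
Step 2:
                    D           G           J           E
  I            0.1635        1.05       7.005       1.189
  C           0.01879   -0.009395    -0.02818    -0.01879
  E            0.1823        1.04       6.977        1.17
  solve Keq expr → x = -0.009395; check Q = 1.4560e+04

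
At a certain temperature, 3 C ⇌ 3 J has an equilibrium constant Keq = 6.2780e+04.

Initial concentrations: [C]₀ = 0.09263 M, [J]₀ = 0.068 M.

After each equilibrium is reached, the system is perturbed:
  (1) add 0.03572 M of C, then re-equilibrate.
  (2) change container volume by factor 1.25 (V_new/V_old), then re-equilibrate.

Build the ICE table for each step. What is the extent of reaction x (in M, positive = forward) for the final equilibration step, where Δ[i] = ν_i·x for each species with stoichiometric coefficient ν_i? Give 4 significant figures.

x = 0 M

Q₀ = 0.3956 vs Keq = 6.2780e+04 ⇒ Q<K, forward
Step 1:
                  C         J
  I         0.09263     0.068
  C        -0.08869   0.08869
  E        0.003942    0.1567
  solve Keq expr → x = 0.02956; check Q = 6.2780e+04
Then add 0.03572 M of C.
Step 2:
                  C         J
  I         0.03966    0.1567
  C        -0.03484   0.03484
  E        0.004819    0.1915
  solve Keq expr → x = 0.01161; check Q = 6.2780e+04
Then change container volume by factor 1.25 (V_new/V_old).
Step 3:
                  C         J
  I        0.003855    0.1532
  C               0         0
  E        0.003855    0.1532
  solve Keq expr → x = 0; check Q = 6.2780e+04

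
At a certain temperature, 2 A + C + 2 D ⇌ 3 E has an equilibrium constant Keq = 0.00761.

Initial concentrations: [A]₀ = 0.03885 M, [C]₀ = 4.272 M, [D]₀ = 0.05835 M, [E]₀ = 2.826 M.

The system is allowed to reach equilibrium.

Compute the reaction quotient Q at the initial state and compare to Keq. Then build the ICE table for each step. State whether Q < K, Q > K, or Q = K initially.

Q₀ = 1.0281e+06 vs Keq = 0.00761 ⇒ Q>K, reverse
Step 1:
                   A          C          D          E
  Initial    0.03885      4.272    0.05835      2.826
  Change       1.487     0.7433      1.487      -2.23
  Equil        1.525      5.015      1.545     0.5962
  solve Keq expr → x = -0.7433; check Q = 0.00761

Q₀ = 1.0281e+06; Q > K (proceeds reverse)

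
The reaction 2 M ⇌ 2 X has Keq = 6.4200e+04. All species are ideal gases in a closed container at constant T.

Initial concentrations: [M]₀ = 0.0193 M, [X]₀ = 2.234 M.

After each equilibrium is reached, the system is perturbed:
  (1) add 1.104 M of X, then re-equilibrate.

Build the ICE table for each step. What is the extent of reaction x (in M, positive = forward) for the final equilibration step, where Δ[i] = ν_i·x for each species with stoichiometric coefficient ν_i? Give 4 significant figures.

x = -0.00217 M

Q₀ = 1.3398e+04 vs Keq = 6.4200e+04 ⇒ Q<K, forward
Step 1:
                    M           X
  I            0.0193       2.234
  C          -0.01044     0.01044
  E          0.008858       2.244
  solve Keq expr → x = 0.005221; check Q = 6.4200e+04
Then add 1.104 M of X.
Step 2:
                    M           X
  I          0.008858       3.348
  C           0.00434    -0.00434
  E            0.0132       3.344
  solve Keq expr → x = -0.00217; check Q = 6.4200e+04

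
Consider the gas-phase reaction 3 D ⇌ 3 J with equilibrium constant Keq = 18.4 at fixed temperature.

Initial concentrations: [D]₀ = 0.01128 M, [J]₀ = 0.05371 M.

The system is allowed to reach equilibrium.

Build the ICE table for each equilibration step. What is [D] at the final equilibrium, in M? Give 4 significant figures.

[D]_eq = 0.01785 M

Q₀ = 108 vs Keq = 18.4 ⇒ Q>K, reverse
Step 1:
                   D          J
  I          0.01128    0.05371
  C         0.006574  -0.006574
  E          0.01785    0.04714
  solve Keq expr → x = -0.002191; check Q = 18.4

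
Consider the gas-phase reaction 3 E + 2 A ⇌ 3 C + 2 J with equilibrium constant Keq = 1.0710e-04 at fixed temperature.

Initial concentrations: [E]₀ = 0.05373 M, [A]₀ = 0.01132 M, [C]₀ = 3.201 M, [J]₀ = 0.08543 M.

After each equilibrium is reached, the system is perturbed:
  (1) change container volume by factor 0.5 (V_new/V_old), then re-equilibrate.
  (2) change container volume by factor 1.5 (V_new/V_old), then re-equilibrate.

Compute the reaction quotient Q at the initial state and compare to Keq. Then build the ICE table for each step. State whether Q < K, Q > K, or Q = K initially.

Q₀ = 1.2043e+07; Q > K (proceeds reverse)

Q₀ = 1.2043e+07 vs Keq = 1.0710e-04 ⇒ Q>K, reverse
Step 1:
                    E           A           C           J
  I           0.05373     0.01132       3.201     0.08543
  C            0.1281     0.08542     -0.1281    -0.08542
  E            0.1819     0.09674       3.073  1.4413e-05
  solve Keq expr → x = -0.04271; check Q = 1.0710e-04
Then change container volume by factor 0.5 (V_new/V_old).
Step 2:
                    E           A           C           J
  I            0.3637      0.1935       6.146  2.8825e-05
  C                 0           0           0           0
  E            0.3637      0.1935       6.146  2.8825e-05
  solve Keq expr → x = 0; check Q = 1.0710e-04
Then change container volume by factor 1.5 (V_new/V_old).
Step 3:
                    E           A           C           J
  I            0.2425       0.129       4.097  1.9217e-05
  C                 0           0           0           0
  E            0.2425       0.129       4.097  1.9217e-05
  solve Keq expr → x = 0; check Q = 1.0710e-04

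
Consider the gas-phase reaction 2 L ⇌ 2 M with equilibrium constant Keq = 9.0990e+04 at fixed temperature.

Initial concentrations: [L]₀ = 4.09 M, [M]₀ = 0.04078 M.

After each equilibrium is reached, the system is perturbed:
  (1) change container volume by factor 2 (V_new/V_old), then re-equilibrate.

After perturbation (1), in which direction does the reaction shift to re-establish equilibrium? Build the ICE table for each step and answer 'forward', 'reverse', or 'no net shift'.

Direction: no net shift

Q₀ = 9.9414e-05 vs Keq = 9.0990e+04 ⇒ Q<K, forward
Step 1:
                   L          M
  init          4.09    0.04078
  Δ           -4.076      4.076
  eq         0.01365      4.117
  solve Keq expr → x = 2.038; check Q = 9.0990e+04
Then change container volume by factor 2 (V_new/V_old).
Step 2:
                   L          M
  init      0.006824      2.059
  Δ                0          0
  eq        0.006824      2.059
  solve Keq expr → x = 0; check Q = 9.0990e+04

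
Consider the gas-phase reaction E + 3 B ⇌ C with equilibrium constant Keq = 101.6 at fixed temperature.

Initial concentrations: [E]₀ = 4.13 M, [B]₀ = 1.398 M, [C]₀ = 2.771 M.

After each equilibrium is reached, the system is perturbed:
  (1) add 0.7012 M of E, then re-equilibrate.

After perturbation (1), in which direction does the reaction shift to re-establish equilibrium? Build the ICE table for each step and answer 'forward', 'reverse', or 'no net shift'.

Direction: forward

Q₀ = 0.2456 vs Keq = 101.6 ⇒ Q<K, forward
Step 1:
                   E          B          C
  I             4.13      1.398      2.771
  C          -0.3983     -1.195     0.3983
  E            3.732      0.203      3.169
  solve Keq expr → x = 0.3983; check Q = 101.6
Then add 0.7012 M of E.
Step 2:
                   E          B          C
  I            4.433      0.203      3.169
  C        -0.003731   -0.01119   0.003731
  E            4.429     0.1918      3.173
  solve Keq expr → x = 0.003731; check Q = 101.6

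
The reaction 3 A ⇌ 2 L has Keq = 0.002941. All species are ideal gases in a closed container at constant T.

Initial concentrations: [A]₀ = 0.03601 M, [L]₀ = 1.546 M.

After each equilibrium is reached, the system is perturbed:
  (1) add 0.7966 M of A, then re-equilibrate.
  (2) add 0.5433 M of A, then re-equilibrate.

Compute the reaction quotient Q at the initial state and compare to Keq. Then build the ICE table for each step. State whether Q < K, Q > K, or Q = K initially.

Q₀ = 5.1186e+04; Q > K (proceeds reverse)

Q₀ = 5.1186e+04 vs Keq = 0.002941 ⇒ Q>K, reverse
Step 1:
                   A          L
  Initial    0.03601      1.546
  Change        2.07      -1.38
  Equil        2.106     0.1658
  solve Keq expr → x = -0.6901; check Q = 0.002941
Then add 0.7966 M of A.
Step 2:
                   A          L
  Initial      2.903     0.1658
  Change     -0.1275    0.08497
  Equil        2.775     0.2508
  solve Keq expr → x = 0.04249; check Q = 0.002941
Then add 0.5433 M of A.
Step 3:
                   A          L
  Initial      3.319     0.2508
  Change    -0.09477    0.06318
  Equil        3.224     0.3139
  solve Keq expr → x = 0.03159; check Q = 0.002941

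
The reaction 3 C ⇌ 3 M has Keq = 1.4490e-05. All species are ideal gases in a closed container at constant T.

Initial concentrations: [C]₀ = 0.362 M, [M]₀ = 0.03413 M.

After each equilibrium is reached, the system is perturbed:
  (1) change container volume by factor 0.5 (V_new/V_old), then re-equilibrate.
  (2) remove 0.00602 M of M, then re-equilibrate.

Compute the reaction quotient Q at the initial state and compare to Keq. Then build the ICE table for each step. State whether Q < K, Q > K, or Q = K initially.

Q₀ = 8.3808e-04; Q > K (proceeds reverse)

Q₀ = 8.3808e-04 vs Keq = 1.4490e-05 ⇒ Q>K, reverse
Step 1:
                  C         M
  Initial     0.362   0.03413
  Change     0.0247   -0.0247
  Equil      0.3867  0.009428
  solve Keq expr → x = -0.008234; check Q = 1.4490e-05
Then change container volume by factor 0.5 (V_new/V_old).
Step 2:
                  C         M
  Initial    0.7734   0.01886
  Change          0         0
  Equil      0.7734   0.01886
  solve Keq expr → x = 0; check Q = 1.4490e-05
Then remove 0.00602 M of M.
Step 3:
                  C         M
  Initial    0.7734   0.01284
  Change  -0.005877  0.005877
  Equil      0.7675   0.01871
  solve Keq expr → x = 0.001959; check Q = 1.4490e-05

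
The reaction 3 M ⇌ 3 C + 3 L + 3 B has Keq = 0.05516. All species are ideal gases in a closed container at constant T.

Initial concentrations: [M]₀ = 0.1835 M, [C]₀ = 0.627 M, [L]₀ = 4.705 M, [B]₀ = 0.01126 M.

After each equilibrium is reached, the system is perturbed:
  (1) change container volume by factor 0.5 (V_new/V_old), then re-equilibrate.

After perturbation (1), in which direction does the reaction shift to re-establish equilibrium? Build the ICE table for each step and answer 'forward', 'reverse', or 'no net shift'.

Q₀ = 0.005932 vs Keq = 0.05516 ⇒ Q<K, forward
Step 1:
                   M          C          L          B
  Initial     0.1835      0.627      4.705    0.01126
  Change    -0.01063    0.01063    0.01063    0.01063
  Equil       0.1729     0.6376      4.716    0.02189
  solve Keq expr → x = 0.003542; check Q = 0.05516
Then change container volume by factor 0.5 (V_new/V_old).
Step 2:
                   M          C          L          B
  Initial     0.3457      1.275      9.431    0.04377
  Change     0.03149   -0.03149   -0.03149   -0.03149
  Equil       0.3772      1.244        9.4    0.01228
  solve Keq expr → x = -0.0105; check Q = 0.05516

Direction: reverse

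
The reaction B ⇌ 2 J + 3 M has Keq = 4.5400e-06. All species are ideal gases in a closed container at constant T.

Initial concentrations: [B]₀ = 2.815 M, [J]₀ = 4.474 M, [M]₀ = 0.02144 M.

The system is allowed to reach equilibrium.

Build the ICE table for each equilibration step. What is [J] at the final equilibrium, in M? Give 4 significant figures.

Q₀ = 7.0079e-05 vs Keq = 4.5400e-06 ⇒ Q>K, reverse
Step 1:
                  B         J         M
  init        2.815     4.474   0.02144
  Δ        0.004271 -0.008543  -0.01281
  eq          2.819     4.465  0.008626
  solve Keq expr → x = -0.004271; check Q = 4.5400e-06

[J]_eq = 4.465 M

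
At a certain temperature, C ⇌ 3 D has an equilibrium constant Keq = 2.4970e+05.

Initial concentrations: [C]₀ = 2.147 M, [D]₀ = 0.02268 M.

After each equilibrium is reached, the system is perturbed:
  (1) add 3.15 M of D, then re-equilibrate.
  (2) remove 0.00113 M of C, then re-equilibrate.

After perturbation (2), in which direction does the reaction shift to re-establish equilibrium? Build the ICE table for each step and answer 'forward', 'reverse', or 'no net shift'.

Direction: reverse

Q₀ = 5.4337e-06 vs Keq = 2.4970e+05 ⇒ Q<K, forward
Step 1:
                    C           D
  I             2.147     0.02268
  C            -2.146       6.438
  E           0.00108        6.46
  solve Keq expr → x = 2.146; check Q = 2.4970e+05
Then add 3.15 M of D.
Step 2:
                    C           D
  I           0.00108        9.61
  C          0.002467     -0.0074
  E          0.003547       9.603
  solve Keq expr → x = -0.002467; check Q = 2.4970e+05
Then remove 0.00113 M of C.
Step 3:
                    C           D
  I          0.002417       9.603
  C          0.001126   -0.003379
  E          0.003543         9.6
  solve Keq expr → x = -0.001126; check Q = 2.4970e+05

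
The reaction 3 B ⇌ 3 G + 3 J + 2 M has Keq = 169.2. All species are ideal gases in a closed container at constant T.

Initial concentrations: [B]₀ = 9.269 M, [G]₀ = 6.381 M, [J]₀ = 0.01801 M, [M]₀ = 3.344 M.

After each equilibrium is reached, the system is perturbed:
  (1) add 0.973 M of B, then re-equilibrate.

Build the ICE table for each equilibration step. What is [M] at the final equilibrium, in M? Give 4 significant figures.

Q₀ = 2.1313e-05 vs Keq = 169.2 ⇒ Q<K, forward
Step 1:
                  B         G         J         M
  I           9.269     6.381   0.01801     3.344
  C          -1.814     1.814     1.814     1.209
  E           7.455     8.195     1.832     4.553
  solve Keq expr → x = 0.6046; check Q = 169.2
Then add 0.973 M of B.
Step 2:
                  B         G         J         M
  I           8.428     8.195     1.832     4.553
  C         -0.1421    0.1421    0.1421   0.09476
  E           8.286     8.337     1.974     4.648
  solve Keq expr → x = 0.04738; check Q = 169.2

[M]_eq = 4.648 M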